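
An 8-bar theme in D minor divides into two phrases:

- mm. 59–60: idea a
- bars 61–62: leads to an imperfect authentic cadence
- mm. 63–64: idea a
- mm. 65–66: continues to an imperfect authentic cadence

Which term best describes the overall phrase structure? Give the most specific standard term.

repeated phrase

Both phrases have the same opening (a) and the same cadence (imperfect authentic cadence): the second is a restatement, not a consequent, so this is a repeated phrase rather than a period.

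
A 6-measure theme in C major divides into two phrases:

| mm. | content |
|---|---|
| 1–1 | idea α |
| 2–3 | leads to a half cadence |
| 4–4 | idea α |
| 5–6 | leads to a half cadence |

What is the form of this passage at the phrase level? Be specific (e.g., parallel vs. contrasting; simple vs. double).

Both phrases have the same opening (α) and the same cadence (half cadence): the second is a restatement, not a consequent, so this is a repeated phrase rather than a period.

repeated phrase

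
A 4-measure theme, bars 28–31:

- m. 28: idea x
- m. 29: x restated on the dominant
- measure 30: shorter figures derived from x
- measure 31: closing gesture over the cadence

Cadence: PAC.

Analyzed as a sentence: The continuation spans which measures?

measures 30–31

After the presentation (mm. 28-29), the continuation covers the fragmentation through the cadence: mm. 30-31.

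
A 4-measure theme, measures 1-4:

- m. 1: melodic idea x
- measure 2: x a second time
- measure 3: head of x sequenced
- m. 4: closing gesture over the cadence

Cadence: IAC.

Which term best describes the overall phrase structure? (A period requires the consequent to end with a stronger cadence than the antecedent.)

sentence

Basic idea (m. 1) + its repetition (measure 2) form the presentation; fragmentation and cadence (bars 3-4) form the continuation — the 4-bar whole is a sentence.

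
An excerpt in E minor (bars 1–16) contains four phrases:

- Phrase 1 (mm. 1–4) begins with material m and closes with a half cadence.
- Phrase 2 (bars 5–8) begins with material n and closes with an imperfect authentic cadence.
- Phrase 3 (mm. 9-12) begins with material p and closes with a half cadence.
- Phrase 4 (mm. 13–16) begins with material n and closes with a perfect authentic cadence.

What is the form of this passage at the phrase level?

contrasting double period

Four phrases in two halves: the first half (mm. 1–8) ends with an imperfect authentic cadence, the second (mm. 9-16) with a perfect authentic cadence — a large antecedent–consequent pair, i.e. a double period.
Phrase 3 begins with different material from phrase 1, making it contrasting.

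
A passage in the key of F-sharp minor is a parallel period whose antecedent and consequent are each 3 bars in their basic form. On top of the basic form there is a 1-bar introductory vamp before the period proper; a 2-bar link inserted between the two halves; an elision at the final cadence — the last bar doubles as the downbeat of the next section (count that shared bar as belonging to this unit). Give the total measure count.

Basic parallel period: 3 + 3 = 6 bars.
6 (basic form) + 1 (introduction) + 2 (link) = 9.
The elision shares a bar with the next section but does not change this unit's count.

9 measures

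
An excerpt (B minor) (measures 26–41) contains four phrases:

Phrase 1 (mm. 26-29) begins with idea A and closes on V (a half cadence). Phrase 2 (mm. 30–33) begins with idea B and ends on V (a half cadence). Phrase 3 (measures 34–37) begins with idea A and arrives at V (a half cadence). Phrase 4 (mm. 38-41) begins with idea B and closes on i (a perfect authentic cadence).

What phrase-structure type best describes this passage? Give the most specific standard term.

parallel double period

Four phrases in two halves: the first half (bars 26–33) ends with a half cadence, the second (bars 34-41) with a perfect authentic cadence — a large antecedent–consequent pair, i.e. a double period.
Phrase 3 begins with the same material as phrase 1, making it parallel.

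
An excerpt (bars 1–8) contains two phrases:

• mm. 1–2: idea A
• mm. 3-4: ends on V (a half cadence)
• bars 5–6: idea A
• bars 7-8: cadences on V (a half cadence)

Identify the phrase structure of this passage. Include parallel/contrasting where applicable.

repeated phrase

Both phrases have the same opening (A) and the same cadence (half cadence): the second is a restatement, not a consequent, so this is a repeated phrase rather than a period.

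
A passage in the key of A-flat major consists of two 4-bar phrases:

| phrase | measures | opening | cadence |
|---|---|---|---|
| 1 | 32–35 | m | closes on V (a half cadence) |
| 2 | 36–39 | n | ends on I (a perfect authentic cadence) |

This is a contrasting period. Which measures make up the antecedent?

The phrase ending with the weaker cadence (half cadence) is the antecedent; the one ending more conclusively (perfect authentic cadence) is the consequent. The antecedent is measures 32–35.

measures 32–35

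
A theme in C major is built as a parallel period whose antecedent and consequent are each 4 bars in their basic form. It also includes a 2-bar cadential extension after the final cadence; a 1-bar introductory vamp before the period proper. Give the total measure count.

Basic parallel period: 4 + 4 = 8 bars.
8 (basic form) + 2 (cadential extension) + 1 (introduction) = 11.

11 measures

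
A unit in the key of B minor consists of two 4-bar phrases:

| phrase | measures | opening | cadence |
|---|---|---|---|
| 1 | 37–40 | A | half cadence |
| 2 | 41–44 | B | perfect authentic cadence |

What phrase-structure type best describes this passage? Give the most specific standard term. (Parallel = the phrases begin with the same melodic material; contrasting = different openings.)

contrasting period

Phrase 1 ends with a half cadence (weaker) and phrase 2 with a perfect authentic cadence (stronger): antecedent + consequent = a period.
The two phrases open with different material (A / B), so the period is contrasting.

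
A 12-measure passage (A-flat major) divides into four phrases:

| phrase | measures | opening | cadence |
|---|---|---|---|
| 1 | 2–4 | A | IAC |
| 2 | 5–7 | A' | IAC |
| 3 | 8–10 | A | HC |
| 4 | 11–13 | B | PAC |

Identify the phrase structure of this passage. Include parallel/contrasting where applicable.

parallel double period

Four phrases in two halves: the first half (mm. 2–7) ends with an imperfect authentic cadence, the second (measures 8–13) with a perfect authentic cadence — a large antecedent–consequent pair, i.e. a double period.
Phrase 3 begins with the same material as phrase 1, making it parallel.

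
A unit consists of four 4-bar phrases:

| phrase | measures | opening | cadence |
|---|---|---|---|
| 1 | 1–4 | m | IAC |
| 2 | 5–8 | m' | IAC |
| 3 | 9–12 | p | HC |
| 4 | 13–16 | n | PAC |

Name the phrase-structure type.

contrasting double period

Four phrases in two halves: the first half (mm. 1-8) ends with an imperfect authentic cadence, the second (mm. 9–16) with a perfect authentic cadence — a large antecedent–consequent pair, i.e. a double period.
Phrase 3 begins with different material from phrase 1, making it contrasting.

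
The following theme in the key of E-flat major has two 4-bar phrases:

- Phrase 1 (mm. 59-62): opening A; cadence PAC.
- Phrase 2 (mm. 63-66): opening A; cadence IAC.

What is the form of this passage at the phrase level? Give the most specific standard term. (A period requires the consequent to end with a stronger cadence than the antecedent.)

phrase group

The second phrase closes with an imperfect authentic cadence, which is not stronger than the first phrase's perfect authentic cadence; without a weak→strong cadential pair there is no antecedent–consequent relationship, so this is a phrase group rather than a period.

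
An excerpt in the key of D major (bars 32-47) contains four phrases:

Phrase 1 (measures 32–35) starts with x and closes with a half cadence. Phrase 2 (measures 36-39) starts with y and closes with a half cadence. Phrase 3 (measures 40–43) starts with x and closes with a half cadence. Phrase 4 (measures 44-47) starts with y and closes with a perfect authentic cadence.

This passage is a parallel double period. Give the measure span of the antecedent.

In a double period the four phrases pair into a large antecedent (phrases 1–2, ending half cadence) and a large consequent (phrases 3–4, ending perfect authentic cadence). The antecedent spans bars 32-39.

measures 32–39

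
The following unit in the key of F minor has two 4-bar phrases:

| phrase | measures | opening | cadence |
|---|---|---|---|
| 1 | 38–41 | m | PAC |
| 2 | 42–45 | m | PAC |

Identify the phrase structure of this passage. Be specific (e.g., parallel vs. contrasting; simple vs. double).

Both phrases have the same opening (m) and the same cadence (perfect authentic cadence): the second is a restatement, not a consequent, so this is a repeated phrase rather than a period.

repeated phrase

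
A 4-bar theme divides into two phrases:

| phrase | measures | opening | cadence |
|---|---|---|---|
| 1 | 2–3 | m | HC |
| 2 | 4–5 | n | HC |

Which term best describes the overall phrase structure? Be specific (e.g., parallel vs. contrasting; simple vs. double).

phrase group

The second phrase closes with a half cadence, which is not stronger than the first phrase's half cadence; without a weak→strong cadential pair there is no antecedent–consequent relationship, so this is a phrase group rather than a period.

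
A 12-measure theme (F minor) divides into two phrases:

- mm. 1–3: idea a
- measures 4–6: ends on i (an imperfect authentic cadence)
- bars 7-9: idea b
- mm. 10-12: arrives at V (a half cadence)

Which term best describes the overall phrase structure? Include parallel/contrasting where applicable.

phrase group

The second phrase closes with a half cadence, which is not stronger than the first phrase's imperfect authentic cadence; without a weak→strong cadential pair there is no antecedent–consequent relationship, so this is a phrase group rather than a period.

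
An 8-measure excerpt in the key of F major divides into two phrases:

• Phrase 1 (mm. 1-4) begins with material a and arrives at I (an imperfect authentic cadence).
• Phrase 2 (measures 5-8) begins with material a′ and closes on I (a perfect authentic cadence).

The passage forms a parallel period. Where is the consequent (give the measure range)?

measures 5–8

The antecedent is the phrase ending with the weaker cadence (imperfect authentic cadence, phrase 1) and the consequent the one ending more conclusively (perfect authentic cadence, phrase 2); the consequent is mm. 5-8.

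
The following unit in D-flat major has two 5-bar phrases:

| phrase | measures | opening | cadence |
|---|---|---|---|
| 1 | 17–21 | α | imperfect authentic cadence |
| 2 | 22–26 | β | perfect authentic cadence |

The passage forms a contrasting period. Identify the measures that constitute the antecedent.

measures 17–21

The antecedent is the phrase ending with the weaker cadence (imperfect authentic cadence, phrase 1) and the consequent the one ending more conclusively (perfect authentic cadence, phrase 2); the antecedent is measures 17–21.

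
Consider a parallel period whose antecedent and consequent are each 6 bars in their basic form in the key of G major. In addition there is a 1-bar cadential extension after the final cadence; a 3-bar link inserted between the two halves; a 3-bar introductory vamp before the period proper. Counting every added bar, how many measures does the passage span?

Basic parallel period: 6 + 6 = 12 bars.
12 (basic form) + 1 (cadential extension) + 3 (link) + 3 (introduction) = 19.

19 measures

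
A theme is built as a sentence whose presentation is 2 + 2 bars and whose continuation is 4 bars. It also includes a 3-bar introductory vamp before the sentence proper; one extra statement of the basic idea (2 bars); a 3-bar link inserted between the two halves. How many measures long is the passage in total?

16 measures

Basic sentence: 2 + 2 + 4 = 8 bars.
8 (basic form) + 3 (introduction) + 2 (extra statement) + 3 (link) = 16.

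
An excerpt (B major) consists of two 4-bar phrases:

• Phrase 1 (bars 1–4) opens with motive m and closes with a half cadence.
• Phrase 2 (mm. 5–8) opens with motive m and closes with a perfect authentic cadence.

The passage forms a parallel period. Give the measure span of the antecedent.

measures 1–4

The phrase ending with the weaker cadence (half cadence) is the antecedent; the one ending more conclusively (perfect authentic cadence) is the consequent. The antecedent is measures 1–4.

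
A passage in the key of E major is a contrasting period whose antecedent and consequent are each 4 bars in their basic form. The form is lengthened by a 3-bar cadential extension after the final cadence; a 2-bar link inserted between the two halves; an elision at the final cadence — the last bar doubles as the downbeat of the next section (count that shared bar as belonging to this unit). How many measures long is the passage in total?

13 measures

Basic contrasting period: 4 + 4 = 8 bars.
8 (basic form) + 3 (cadential extension) + 2 (link) = 13.
The elision shares a bar with the next section but does not change this unit's count.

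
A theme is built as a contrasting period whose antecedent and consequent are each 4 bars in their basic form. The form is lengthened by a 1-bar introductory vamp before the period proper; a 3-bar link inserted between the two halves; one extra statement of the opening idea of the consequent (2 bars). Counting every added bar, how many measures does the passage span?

Basic contrasting period: 4 + 4 = 8 bars.
8 (basic form) + 1 (introduction) + 3 (link) + 2 (extra statement) = 14.

14 measures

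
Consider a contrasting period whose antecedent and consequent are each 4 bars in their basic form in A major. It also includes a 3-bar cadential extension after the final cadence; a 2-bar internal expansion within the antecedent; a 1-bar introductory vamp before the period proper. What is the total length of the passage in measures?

Basic contrasting period: 4 + 4 = 8 bars.
8 (basic form) + 3 (cadential extension) + 2 (internal expansion) + 1 (introduction) = 14.

14 measures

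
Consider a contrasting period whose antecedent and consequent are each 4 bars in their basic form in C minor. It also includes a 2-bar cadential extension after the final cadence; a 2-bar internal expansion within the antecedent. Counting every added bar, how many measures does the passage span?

12 measures

Basic contrasting period: 4 + 4 = 8 bars.
8 (basic form) + 2 (cadential extension) + 2 (internal expansion) = 12.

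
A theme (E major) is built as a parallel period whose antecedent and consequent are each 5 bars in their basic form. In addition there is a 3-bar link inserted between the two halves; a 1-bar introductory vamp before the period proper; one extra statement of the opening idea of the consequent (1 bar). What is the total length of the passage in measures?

Basic parallel period: 5 + 5 = 10 bars.
10 (basic form) + 3 (link) + 1 (introduction) + 1 (extra statement) = 15.

15 measures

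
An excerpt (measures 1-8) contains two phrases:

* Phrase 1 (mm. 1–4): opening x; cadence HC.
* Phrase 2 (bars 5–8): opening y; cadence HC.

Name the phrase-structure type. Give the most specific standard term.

phrase group

The second phrase closes with a half cadence, which is not stronger than the first phrase's half cadence; without a weak→strong cadential pair there is no antecedent–consequent relationship, so this is a phrase group rather than a period.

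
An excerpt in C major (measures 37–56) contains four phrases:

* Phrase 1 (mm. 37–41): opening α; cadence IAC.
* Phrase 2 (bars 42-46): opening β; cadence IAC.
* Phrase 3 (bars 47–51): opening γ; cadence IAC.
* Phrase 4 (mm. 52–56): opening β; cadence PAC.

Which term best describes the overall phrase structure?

Four phrases in two halves: the first half (mm. 37-46) ends with an imperfect authentic cadence, the second (mm. 47–56) with a perfect authentic cadence — a large antecedent–consequent pair, i.e. a double period.
Phrase 3 begins with different material from phrase 1, making it contrasting.

contrasting double period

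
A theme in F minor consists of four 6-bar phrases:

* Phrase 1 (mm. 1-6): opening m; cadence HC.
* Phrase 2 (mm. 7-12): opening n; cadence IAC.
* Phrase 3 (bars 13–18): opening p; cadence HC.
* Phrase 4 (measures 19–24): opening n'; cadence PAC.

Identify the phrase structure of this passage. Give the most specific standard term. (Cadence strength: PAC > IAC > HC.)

contrasting double period

Four phrases in two halves: the first half (measures 1–12) ends with an imperfect authentic cadence, the second (measures 13-24) with a perfect authentic cadence — a large antecedent–consequent pair, i.e. a double period.
Phrase 3 begins with different material from phrase 1, making it contrasting.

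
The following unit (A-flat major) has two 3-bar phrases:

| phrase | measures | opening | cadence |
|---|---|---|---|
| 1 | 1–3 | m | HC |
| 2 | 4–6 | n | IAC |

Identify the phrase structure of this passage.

contrasting period

Phrase 1 ends with a half cadence (weaker) and phrase 2 with an imperfect authentic cadence (stronger): antecedent + consequent = a period.
The two phrases open with different material (m / n), so the period is contrasting.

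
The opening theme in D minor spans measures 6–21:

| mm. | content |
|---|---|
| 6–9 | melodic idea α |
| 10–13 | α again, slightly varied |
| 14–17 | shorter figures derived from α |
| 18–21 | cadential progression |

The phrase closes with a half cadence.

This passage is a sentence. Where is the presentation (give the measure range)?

The presentation of a sentence is the basic idea (mm. 6–9) plus its repetition (measures 10–13); the presentation is therefore mm. 6–13.

measures 6–13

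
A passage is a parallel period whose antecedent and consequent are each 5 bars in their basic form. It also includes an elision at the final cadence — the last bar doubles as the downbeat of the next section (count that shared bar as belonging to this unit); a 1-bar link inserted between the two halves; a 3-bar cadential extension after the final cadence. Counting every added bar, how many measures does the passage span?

14 measures

Basic parallel period: 5 + 5 = 10 bars.
10 (basic form) + 1 (link) + 3 (cadential extension) = 14.
The elision shares a bar with the next section but does not change this unit's count.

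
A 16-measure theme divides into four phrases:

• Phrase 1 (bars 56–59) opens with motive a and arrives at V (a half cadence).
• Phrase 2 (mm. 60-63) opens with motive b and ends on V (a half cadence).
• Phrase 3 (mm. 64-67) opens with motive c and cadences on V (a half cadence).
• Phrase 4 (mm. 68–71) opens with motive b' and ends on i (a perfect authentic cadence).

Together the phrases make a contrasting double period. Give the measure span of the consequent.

measures 64–71

In a double period the first pair of phrases (ending half cadence) is the large antecedent and the second pair (ending perfect authentic cadence) is the large consequent; the consequent is measures 64–71.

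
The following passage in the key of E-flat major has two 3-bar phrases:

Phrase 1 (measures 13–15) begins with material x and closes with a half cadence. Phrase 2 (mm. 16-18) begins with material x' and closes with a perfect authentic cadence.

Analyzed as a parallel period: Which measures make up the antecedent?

measures 13–15

The antecedent is the phrase ending with the weaker cadence (half cadence, phrase 1) and the consequent the one ending more conclusively (perfect authentic cadence, phrase 2); the antecedent is bars 13–15.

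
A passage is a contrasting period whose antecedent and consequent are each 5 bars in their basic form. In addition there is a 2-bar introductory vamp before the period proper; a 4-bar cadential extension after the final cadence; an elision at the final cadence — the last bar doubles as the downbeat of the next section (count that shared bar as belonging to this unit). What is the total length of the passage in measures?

Basic contrasting period: 5 + 5 = 10 bars.
10 (basic form) + 2 (introduction) + 4 (cadential extension) = 16.
The elision shares a bar with the next section but does not change this unit's count.

16 measures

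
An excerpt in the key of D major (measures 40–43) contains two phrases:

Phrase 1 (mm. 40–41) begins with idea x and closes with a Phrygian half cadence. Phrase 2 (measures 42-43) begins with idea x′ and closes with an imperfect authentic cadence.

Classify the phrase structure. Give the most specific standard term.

Phrase 1 ends with a Phrygian half cadence (weaker) and phrase 2 with an imperfect authentic cadence (stronger): antecedent + consequent = a period.
The two phrases open with the same material (x / x′), so the period is parallel.

parallel period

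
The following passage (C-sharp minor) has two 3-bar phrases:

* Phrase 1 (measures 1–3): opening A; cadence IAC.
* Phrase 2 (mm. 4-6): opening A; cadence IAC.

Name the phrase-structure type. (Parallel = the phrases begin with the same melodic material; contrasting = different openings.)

repeated phrase

Both phrases have the same opening (A) and the same cadence (imperfect authentic cadence): the second is a restatement, not a consequent, so this is a repeated phrase rather than a period.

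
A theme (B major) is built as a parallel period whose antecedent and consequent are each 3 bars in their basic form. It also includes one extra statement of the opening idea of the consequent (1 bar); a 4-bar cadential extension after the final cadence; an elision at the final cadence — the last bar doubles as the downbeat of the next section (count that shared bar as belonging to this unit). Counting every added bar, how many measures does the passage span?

Basic parallel period: 3 + 3 = 6 bars.
6 (basic form) + 1 (extra statement) + 4 (cadential extension) = 11.
The elision shares a bar with the next section but does not change this unit's count.

11 measures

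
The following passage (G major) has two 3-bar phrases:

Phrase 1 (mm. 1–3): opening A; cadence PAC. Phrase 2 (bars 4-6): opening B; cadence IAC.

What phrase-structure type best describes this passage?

phrase group

The second phrase closes with an imperfect authentic cadence, which is not stronger than the first phrase's perfect authentic cadence; without a weak→strong cadential pair there is no antecedent–consequent relationship, so this is a phrase group rather than a period.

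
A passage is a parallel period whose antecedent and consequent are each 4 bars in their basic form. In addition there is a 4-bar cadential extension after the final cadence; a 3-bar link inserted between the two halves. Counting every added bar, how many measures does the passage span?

15 measures

Basic parallel period: 4 + 4 = 8 bars.
8 (basic form) + 4 (cadential extension) + 3 (link) = 15.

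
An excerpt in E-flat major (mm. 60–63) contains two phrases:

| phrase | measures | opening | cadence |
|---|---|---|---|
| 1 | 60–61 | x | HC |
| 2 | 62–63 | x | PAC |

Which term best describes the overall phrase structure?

parallel period

Phrase 1 ends with a half cadence (weaker) and phrase 2 with a perfect authentic cadence (stronger): antecedent + consequent = a period.
The two phrases open with the same material (x / x), so the period is parallel.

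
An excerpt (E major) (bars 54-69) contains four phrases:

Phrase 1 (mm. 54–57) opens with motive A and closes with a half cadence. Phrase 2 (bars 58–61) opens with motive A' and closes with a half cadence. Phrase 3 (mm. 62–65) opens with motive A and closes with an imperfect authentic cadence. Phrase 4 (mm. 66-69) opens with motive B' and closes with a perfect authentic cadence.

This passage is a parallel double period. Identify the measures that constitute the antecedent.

measures 54–61

In a double period the four phrases pair into a large antecedent (phrases 1–2, ending half cadence) and a large consequent (phrases 3–4, ending perfect authentic cadence). The antecedent spans measures 54-61.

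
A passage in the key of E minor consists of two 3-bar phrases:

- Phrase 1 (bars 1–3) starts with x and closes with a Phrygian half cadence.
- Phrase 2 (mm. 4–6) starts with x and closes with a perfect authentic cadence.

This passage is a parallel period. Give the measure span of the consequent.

The antecedent is the phrase ending with the weaker cadence (Phrygian half cadence, phrase 1) and the consequent the one ending more conclusively (perfect authentic cadence, phrase 2); the consequent is mm. 4-6.

measures 4–6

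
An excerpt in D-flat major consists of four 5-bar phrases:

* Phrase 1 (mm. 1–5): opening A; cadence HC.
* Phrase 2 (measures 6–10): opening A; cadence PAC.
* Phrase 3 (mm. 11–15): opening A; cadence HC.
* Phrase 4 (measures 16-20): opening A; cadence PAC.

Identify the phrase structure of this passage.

The cadence pattern HC–PAC–HC–PAC is weak–strong twice, and phrases 3–4 restate phrases 1–2: a period heard twice, not a double period (which would end weakly at phrase 2).

repeated period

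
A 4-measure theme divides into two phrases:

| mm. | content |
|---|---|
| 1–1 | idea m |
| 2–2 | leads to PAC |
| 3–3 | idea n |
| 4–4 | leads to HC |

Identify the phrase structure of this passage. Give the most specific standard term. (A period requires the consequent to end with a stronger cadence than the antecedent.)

The second phrase closes with a half cadence, which is not stronger than the first phrase's perfect authentic cadence; without a weak→strong cadential pair there is no antecedent–consequent relationship, so this is a phrase group rather than a period.

phrase group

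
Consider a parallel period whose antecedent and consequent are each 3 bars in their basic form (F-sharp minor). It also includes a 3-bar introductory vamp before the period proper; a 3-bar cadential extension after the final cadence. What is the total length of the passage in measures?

Basic parallel period: 3 + 3 = 6 bars.
6 (basic form) + 3 (introduction) + 3 (cadential extension) = 12.

12 measures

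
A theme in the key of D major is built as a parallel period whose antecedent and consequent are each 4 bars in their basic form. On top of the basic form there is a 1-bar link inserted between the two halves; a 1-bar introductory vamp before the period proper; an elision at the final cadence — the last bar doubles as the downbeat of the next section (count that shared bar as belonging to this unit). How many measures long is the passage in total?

10 measures

Basic parallel period: 4 + 4 = 8 bars.
8 (basic form) + 1 (link) + 1 (introduction) = 10.
The elision shares a bar with the next section but does not change this unit's count.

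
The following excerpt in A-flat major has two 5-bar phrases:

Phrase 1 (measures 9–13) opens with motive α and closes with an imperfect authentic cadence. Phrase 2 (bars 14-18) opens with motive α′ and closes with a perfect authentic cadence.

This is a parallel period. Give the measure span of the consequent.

The phrase ending with the weaker cadence (imperfect authentic cadence) is the antecedent; the one ending more conclusively (perfect authentic cadence) is the consequent. The consequent is measures 14–18.

measures 14–18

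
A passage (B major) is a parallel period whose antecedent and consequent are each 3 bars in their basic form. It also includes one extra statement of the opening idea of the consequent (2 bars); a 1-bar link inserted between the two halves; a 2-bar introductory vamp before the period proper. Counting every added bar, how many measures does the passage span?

Basic parallel period: 3 + 3 = 6 bars.
6 (basic form) + 2 (extra statement) + 1 (link) + 2 (introduction) = 11.

11 measures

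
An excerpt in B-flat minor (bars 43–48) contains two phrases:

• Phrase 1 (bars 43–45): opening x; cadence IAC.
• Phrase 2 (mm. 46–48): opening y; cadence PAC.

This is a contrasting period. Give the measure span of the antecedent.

The phrase ending with the weaker cadence (imperfect authentic cadence) is the antecedent; the one ending more conclusively (perfect authentic cadence) is the consequent. The antecedent is measures 43–45.

measures 43–45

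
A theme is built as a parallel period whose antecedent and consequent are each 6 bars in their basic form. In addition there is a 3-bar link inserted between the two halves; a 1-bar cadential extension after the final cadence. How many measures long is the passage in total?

Basic parallel period: 6 + 6 = 12 bars.
12 (basic form) + 3 (link) + 1 (cadential extension) = 16.

16 measures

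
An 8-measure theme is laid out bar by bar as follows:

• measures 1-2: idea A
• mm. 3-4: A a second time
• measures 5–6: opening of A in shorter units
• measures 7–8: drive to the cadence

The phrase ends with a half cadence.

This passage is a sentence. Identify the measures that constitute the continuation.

measures 5–8

After the presentation (mm. 1-4), the continuation covers the fragmentation through the cadence: mm. 5–8.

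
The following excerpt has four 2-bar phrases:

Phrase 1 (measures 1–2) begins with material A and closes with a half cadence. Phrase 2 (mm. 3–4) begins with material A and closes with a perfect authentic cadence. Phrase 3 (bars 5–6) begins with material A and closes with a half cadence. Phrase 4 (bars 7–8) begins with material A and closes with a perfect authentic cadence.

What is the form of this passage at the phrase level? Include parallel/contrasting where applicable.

repeated period

The cadence pattern HC–PAC–HC–PAC is weak–strong twice, and phrases 3–4 restate phrases 1–2: a period heard twice, not a double period (which would end weakly at phrase 2).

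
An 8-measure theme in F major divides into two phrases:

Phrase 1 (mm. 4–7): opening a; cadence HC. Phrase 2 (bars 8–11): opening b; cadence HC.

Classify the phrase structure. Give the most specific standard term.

The second phrase closes with a half cadence, which is not stronger than the first phrase's half cadence; without a weak→strong cadential pair there is no antecedent–consequent relationship, so this is a phrase group rather than a period.

phrase group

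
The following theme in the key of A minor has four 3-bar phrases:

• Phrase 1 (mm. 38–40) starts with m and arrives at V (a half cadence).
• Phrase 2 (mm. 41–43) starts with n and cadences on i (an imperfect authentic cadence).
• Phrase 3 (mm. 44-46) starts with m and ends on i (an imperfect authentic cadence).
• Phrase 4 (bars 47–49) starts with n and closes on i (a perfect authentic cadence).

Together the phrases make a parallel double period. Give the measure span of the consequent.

measures 44–49

In a double period the first pair of phrases (ending imperfect authentic cadence) is the large antecedent and the second pair (ending perfect authentic cadence) is the large consequent; the consequent is measures 44–49.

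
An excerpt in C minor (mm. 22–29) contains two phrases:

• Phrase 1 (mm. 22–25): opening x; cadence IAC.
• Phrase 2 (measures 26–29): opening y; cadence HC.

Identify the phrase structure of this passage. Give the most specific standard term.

The second phrase closes with a half cadence, which is not stronger than the first phrase's imperfect authentic cadence; without a weak→strong cadential pair there is no antecedent–consequent relationship, so this is a phrase group rather than a period.

phrase group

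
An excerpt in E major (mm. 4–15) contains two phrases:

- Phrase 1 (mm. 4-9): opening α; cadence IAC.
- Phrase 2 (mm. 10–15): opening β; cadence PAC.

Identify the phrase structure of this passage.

Phrase 1 ends with an imperfect authentic cadence (weaker) and phrase 2 with a perfect authentic cadence (stronger): antecedent + consequent = a period.
The two phrases open with different material (α / β), so the period is contrasting.

contrasting period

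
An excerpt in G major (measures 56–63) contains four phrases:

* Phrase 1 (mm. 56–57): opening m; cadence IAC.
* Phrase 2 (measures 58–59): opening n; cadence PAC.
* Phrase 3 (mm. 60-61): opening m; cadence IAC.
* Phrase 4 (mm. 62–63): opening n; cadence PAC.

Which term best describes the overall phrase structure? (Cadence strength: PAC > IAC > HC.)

The cadence pattern IAC–PAC–IAC–PAC is weak–strong twice, and phrases 3–4 restate phrases 1–2: a period heard twice, not a double period (which would end weakly at phrase 2).

repeated period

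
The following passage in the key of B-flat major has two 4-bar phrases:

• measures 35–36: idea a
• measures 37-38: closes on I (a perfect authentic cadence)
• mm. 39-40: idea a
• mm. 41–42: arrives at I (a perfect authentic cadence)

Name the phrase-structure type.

Both phrases have the same opening (a) and the same cadence (perfect authentic cadence): the second is a restatement, not a consequent, so this is a repeated phrase rather than a period.

repeated phrase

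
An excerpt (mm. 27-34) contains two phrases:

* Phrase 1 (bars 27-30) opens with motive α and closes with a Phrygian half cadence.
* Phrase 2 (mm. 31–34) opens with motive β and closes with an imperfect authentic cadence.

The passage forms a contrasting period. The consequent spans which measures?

The antecedent is the phrase ending with the weaker cadence (Phrygian half cadence, phrase 1) and the consequent the one ending more conclusively (imperfect authentic cadence, phrase 2); the consequent is measures 31-34.

measures 31–34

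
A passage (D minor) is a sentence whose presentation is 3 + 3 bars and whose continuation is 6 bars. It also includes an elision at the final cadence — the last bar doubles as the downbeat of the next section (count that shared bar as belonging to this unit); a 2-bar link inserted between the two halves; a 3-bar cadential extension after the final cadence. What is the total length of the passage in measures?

17 measures

Basic sentence: 3 + 3 + 6 = 12 bars.
12 (basic form) + 2 (link) + 3 (cadential extension) = 17.
The elision shares a bar with the next section but does not change this unit's count.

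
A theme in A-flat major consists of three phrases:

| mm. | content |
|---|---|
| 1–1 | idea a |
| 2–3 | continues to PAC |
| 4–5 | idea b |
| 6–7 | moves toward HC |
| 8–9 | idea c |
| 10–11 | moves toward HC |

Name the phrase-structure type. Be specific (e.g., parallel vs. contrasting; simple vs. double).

The final phrase closes with a half cadence, which is not stronger than the preceding half cadence; the 3 phrases lack an overall antecedent–consequent design and so form a phrase group.

phrase group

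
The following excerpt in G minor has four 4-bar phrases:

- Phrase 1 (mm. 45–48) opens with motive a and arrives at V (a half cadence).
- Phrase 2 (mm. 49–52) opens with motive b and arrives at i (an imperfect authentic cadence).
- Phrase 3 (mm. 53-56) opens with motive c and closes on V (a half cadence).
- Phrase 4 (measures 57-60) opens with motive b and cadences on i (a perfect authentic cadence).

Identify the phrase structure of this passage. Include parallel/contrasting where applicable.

Four phrases in two halves: the first half (measures 45–52) ends with an imperfect authentic cadence, the second (bars 53–60) with a perfect authentic cadence — a large antecedent–consequent pair, i.e. a double period.
Phrase 3 begins with different material from phrase 1, making it contrasting.

contrasting double period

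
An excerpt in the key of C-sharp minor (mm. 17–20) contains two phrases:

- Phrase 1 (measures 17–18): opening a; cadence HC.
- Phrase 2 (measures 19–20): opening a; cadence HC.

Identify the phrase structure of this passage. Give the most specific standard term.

Both phrases have the same opening (a) and the same cadence (half cadence): the second is a restatement, not a consequent, so this is a repeated phrase rather than a period.

repeated phrase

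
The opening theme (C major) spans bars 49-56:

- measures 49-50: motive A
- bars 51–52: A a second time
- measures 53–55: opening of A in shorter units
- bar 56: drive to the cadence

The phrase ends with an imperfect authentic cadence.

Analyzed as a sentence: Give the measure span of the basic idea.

The presentation of a sentence is the basic idea (mm. 49–50) plus its repetition (bars 51–52); the basic idea is therefore bars 49-50.

measures 49–50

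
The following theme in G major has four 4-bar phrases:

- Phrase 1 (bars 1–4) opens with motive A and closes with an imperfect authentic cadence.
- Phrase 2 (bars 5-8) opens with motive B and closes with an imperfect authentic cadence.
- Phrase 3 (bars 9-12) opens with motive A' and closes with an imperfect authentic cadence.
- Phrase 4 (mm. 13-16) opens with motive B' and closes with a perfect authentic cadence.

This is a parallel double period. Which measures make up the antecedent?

In a double period the first pair of phrases (ending imperfect authentic cadence) is the large antecedent and the second pair (ending perfect authentic cadence) is the large consequent; the antecedent is measures 1–8.

measures 1–8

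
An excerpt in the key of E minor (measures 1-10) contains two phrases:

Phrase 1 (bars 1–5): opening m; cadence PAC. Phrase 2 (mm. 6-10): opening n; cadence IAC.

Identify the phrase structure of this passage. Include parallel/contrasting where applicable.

phrase group

The second phrase closes with an imperfect authentic cadence, which is not stronger than the first phrase's perfect authentic cadence; without a weak→strong cadential pair there is no antecedent–consequent relationship, so this is a phrase group rather than a period.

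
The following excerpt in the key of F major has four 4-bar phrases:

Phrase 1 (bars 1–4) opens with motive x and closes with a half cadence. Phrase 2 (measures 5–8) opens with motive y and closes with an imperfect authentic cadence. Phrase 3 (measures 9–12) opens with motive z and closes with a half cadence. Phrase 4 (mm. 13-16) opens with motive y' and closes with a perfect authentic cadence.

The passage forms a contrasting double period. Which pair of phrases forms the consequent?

In a double period the first pair of phrases (ending imperfect authentic cadence) is the large antecedent and the second pair (ending perfect authentic cadence) is the large consequent; the consequent is phrases 3 and 4.

phrases 3 and 4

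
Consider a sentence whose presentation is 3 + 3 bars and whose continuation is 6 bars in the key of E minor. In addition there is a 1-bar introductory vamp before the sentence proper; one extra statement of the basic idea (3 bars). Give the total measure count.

Basic sentence: 3 + 3 + 6 = 12 bars.
12 (basic form) + 1 (introduction) + 3 (extra statement) = 16.

16 measures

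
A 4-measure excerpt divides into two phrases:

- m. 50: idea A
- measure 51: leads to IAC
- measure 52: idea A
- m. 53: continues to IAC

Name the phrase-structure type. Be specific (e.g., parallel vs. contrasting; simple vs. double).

Both phrases have the same opening (A) and the same cadence (imperfect authentic cadence): the second is a restatement, not a consequent, so this is a repeated phrase rather than a period.

repeated phrase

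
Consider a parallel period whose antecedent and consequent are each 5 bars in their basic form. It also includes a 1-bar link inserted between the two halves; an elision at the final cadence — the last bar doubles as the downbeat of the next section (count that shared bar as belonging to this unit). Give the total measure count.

Basic parallel period: 5 + 5 = 10 bars.
10 (basic form) + 1 (link) = 11.
The elision shares a bar with the next section but does not change this unit's count.

11 measures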